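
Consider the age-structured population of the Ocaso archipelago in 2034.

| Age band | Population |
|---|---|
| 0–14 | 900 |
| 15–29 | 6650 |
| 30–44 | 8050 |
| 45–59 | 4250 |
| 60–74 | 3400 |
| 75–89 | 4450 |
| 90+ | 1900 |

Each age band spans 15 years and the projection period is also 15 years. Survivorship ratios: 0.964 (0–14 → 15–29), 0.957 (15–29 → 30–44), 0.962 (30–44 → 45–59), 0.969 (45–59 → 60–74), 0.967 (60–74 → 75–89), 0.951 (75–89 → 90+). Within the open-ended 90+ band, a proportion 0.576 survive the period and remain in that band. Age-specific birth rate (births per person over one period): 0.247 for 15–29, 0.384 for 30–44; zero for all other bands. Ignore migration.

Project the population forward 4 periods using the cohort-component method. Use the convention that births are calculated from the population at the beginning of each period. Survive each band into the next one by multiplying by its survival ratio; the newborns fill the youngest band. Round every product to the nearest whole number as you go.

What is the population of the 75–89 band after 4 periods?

5736

Period 1:
Births: 6650 × 0.247 = 1643 ; 8050 × 0.384 = 3091 ⇒ total 4734
15–29: 900 × 0.964 = 868
30–44: 6650 × 0.957 = 6364
45–59: 8050 × 0.962 = 7744
60–74: 4250 × 0.969 = 4118
75–89: 3400 × 0.967 = 3288
90+: 4450 × 0.951 + 1900 × 0.576 = 4232 + 1094 = 5326
Giving 4734 / 868 / 6364 / 7744 / 4118 / 3288 / 5326.
Period 2:
Births: 868 × 0.247 = 214 ; 6364 × 0.384 = 2444 ⇒ total 2658
15–29: 4734 × 0.964 = 4564
30–44: 868 × 0.957 = 831
45–59: 6364 × 0.962 = 6122
60–74: 7744 × 0.969 = 7504
75–89: 4118 × 0.967 = 3982
90+: 3288 × 0.951 + 5326 × 0.576 = 3127 + 3068 = 6195
Giving 2658 / 4564 / 831 / 6122 / 7504 / 3982 / 6195.
Period 3:
Births: 4564 × 0.247 = 1127 ; 831 × 0.384 = 319 ⇒ total 1446
15–29: 2658 × 0.964 = 2562
30–44: 4564 × 0.957 = 4368
45–59: 831 × 0.962 = 799
60–74: 6122 × 0.969 = 5932
75–89: 7504 × 0.967 = 7256
90+: 3982 × 0.951 + 6195 × 0.576 = 3787 + 3568 = 7355
Giving 1446 / 2562 / 4368 / 799 / 5932 / 7256 / 7355.
Period 4:
Births: 2562 × 0.247 = 633 ; 4368 × 0.384 = 1677 ⇒ total 2310
15–29: 1446 × 0.964 = 1394
30–44: 2562 × 0.957 = 2452
45–59: 4368 × 0.962 = 4202
60–74: 799 × 0.969 = 774
75–89: 5932 × 0.967 = 5736
90+: 7256 × 0.951 + 7355 × 0.576 = 6900 + 4236 = 11136
Giving 2310 / 1394 / 2452 / 4202 / 774 / 5736 / 11136.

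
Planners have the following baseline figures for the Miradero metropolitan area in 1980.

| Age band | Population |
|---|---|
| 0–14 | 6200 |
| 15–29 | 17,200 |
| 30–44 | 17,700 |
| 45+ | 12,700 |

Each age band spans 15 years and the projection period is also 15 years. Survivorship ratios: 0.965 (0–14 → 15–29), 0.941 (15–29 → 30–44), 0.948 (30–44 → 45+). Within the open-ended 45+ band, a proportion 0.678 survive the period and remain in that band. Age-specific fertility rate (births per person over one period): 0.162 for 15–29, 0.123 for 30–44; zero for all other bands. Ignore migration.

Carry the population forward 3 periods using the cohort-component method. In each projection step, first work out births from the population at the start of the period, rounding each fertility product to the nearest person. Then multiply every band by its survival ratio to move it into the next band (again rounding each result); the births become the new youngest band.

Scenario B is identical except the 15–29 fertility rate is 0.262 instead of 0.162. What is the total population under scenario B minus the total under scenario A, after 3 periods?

Period 1.
Births: 17200 × 0.162 = 2786, 17700 × 0.123 = 2177 → total 4963
15–29: 6200 × 0.965 = 5983
30–44: 17200 × 0.941 = 16185
45+: 17700 × 0.948 + 12700 × 0.678 = 16780 + 8611 = 25391
→ [4963, 5983, 16185, 25391]
Period 2.
Births: 5983 × 0.162 = 969, 16185 × 0.123 = 1991 → total 2960
15–29: 4963 × 0.965 = 4789
30–44: 5983 × 0.941 = 5630
45+: 16185 × 0.948 + 25391 × 0.678 = 15343 + 17215 = 32558
→ [2960, 4789, 5630, 32558]
Period 3.
Births: 4789 × 0.162 = 776, 5630 × 0.123 = 692 → total 1468
15–29: 2960 × 0.965 = 2856
30–44: 4789 × 0.941 = 4506
45+: 5630 × 0.948 + 32558 × 0.678 = 5337 + 22074 = 27411
→ [1468, 2856, 4506, 27411]
Scenario A total after 3 periods: 36241
Scenario B projection —
Period 1.
Births: 17200 × 0.262 = 4506, 17700 × 0.123 = 2177 → total 6683
15–29: 6200 × 0.965 = 5983
30–44: 17200 × 0.941 = 16185
45+: 17700 × 0.948 + 12700 × 0.678 = 16780 + 8611 = 25391
→ [6683, 5983, 16185, 25391]
Period 2.
Births: 5983 × 0.262 = 1568, 16185 × 0.123 = 1991 → total 3559
15–29: 6683 × 0.965 = 6449
30–44: 5983 × 0.941 = 5630
45+: 16185 × 0.948 + 25391 × 0.678 = 15343 + 17215 = 32558
→ [3559, 6449, 5630, 32558]
Period 3.
Births: 6449 × 0.262 = 1690, 5630 × 0.123 = 692 → total 2382
15–29: 3559 × 0.965 = 3434
30–44: 6449 × 0.941 = 6069
45+: 5630 × 0.948 + 32558 × 0.678 = 5337 + 22074 = 27411
→ [2382, 3434, 6069, 27411]
Scenario B total after 3 periods: 39296
Difference B − A = 39296 − 36241 = 3055

3055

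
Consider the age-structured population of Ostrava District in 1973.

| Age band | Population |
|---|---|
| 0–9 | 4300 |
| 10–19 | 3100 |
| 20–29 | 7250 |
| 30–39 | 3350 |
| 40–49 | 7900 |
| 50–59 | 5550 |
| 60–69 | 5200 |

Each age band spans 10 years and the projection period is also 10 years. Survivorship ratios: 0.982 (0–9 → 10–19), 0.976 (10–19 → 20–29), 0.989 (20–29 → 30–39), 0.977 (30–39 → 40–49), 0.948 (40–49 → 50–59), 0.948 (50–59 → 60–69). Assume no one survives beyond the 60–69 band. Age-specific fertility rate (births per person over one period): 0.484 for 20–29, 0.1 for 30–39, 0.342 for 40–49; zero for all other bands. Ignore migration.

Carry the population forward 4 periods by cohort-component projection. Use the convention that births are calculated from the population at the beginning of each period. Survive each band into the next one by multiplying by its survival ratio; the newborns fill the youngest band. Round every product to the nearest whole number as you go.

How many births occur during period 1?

Period 1.
Births: 7250 × 0.484 = 3509  |  3350 × 0.1 = 335  |  7900 × 0.342 = 2702 ⇒ total 6546
10–19: 4300 × 0.982 = 4223
20–29: 3100 × 0.976 = 3026
30–39: 7250 × 0.989 = 7170
40–49: 3350 × 0.977 = 3273
50–59: 7900 × 0.948 = 7489
60–69: 5550 × 0.948 = 5261
→ [6546, 4223, 3026, 7170, 3273, 7489, 5261]

6546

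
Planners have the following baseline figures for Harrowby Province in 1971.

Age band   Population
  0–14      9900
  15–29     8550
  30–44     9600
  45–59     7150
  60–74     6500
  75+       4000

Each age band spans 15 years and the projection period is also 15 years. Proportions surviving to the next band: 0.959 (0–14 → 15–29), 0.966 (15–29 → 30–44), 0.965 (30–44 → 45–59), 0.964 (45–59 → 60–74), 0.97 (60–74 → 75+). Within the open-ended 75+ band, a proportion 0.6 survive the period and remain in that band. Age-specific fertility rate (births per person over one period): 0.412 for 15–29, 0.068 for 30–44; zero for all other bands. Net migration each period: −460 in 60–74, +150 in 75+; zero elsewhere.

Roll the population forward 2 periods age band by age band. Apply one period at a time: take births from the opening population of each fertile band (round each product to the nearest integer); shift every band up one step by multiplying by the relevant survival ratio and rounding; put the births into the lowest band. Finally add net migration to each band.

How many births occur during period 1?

— Period 1 —
Births: 8550 × 0.412 = 3523 ; 9600 × 0.068 = 653 — total 4176
15–29: 9900 × 0.959 = 9494
30–44: 8550 × 0.966 = 8259
45–59: 9600 × 0.965 = 9264
60–74: 7150 × 0.964 = 6893
75+: 6500 × 0.97 + 4000 × 0.6 = 6305 + 2400 = 8705
Net migration: 60–74 − 460 → 6433; 75+ + 150 → 8855
Population now: 0–14=4176, 15–29=9494, 30–44=8259, 45–59=9264, 60–74=6433, 75+=8855

4176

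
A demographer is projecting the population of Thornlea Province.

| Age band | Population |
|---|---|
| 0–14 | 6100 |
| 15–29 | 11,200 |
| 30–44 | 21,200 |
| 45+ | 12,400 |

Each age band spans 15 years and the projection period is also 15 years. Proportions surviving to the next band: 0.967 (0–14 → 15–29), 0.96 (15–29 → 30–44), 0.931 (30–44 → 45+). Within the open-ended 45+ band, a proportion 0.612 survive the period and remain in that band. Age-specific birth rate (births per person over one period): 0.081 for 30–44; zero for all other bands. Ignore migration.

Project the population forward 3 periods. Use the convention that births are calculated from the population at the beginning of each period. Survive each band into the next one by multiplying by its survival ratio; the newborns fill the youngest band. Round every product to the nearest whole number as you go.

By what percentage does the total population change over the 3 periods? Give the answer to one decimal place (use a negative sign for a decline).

-51.8

— Period 1 —
Births: 21200 * 0.081 = 1717
15–29: 6100 * 0.967 = 5899
30–44: 11200 * 0.96 = 10752
45+: 21200 * 0.931 + 12400 * 0.612 = 19737 + 7589 = 27326
Giving 1717 / 5899 / 10752 / 27326.
— Period 2 —
Births: 10752 * 0.081 = 871
15–29: 1717 * 0.967 = 1660
30–44: 5899 * 0.96 = 5663
45+: 10752 * 0.931 + 27326 * 0.612 = 10010 + 16724 = 26734
Giving 871 / 1660 / 5663 / 26734.
— Period 3 —
Births: 5663 * 0.081 = 459
15–29: 871 * 0.967 = 842
30–44: 1660 * 0.96 = 1594
45+: 5663 * 0.931 + 26734 * 0.612 = 5272 + 16361 = 21633
Giving 459 / 842 / 1594 / 21633.
Total: 50900 → 24528; change = -26372; percentage change = -51.8%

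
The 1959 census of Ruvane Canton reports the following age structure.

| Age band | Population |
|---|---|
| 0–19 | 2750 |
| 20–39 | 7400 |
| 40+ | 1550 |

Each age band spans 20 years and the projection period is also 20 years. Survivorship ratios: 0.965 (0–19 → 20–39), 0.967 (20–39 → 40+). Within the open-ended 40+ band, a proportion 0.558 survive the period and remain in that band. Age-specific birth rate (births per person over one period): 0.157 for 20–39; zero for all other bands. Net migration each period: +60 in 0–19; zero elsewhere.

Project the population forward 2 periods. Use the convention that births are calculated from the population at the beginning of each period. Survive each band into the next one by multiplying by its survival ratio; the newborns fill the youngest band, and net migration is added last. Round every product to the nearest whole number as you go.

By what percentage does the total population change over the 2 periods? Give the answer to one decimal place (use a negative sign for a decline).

-25.7

Numbering the bands 1..3 from youngest to oldest:
[period 1]
Births: 7400 × 0.157 = 1162
Band 2: 2750 × 0.965 = 2654
Band 3: 7400 × 0.967 + 1550 × 0.558 = 7156 + 865 = 8021
Net migration: Band 1 + 60 → 1222
End of period: [1222, 2654, 8021]
[period 2]
Births: 2654 × 0.157 = 417
Band 2: 1222 × 0.965 = 1179
Band 3: 2654 × 0.967 + 8021 × 0.558 = 2566 + 4476 = 7042
Net migration: Band 1 + 60 → 477
End of period: [477, 1179, 7042]
Total: 11700 → 8698; change = -3002; percentage change = -25.7%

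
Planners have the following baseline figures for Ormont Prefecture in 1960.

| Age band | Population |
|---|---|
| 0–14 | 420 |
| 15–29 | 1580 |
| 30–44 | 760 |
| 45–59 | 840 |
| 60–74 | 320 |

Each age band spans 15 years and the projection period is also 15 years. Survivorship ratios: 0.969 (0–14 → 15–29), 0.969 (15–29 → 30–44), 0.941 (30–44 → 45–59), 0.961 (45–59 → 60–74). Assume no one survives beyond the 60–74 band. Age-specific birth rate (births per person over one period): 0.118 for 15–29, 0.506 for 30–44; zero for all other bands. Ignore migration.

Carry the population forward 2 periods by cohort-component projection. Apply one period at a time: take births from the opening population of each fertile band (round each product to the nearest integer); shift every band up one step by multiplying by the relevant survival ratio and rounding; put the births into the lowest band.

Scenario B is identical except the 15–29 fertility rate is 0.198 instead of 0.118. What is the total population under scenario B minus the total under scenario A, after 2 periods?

156

Let band 1 be 0–14 through band 5 = 60–74.
Period 1.
Births: 1580 * 0.118 = 186, 760 * 0.506 = 385 ⇒ total 571
Band 2: 420 * 0.969 = 407
Band 3: 1580 * 0.969 = 1531
Band 4: 760 * 0.941 = 715
Band 5: 840 * 0.961 = 807
End of period: [571, 407, 1531, 715, 807]
Period 2.
Births: 407 * 0.118 = 48, 1531 * 0.506 = 775 ⇒ total 823
Band 2: 571 * 0.969 = 553
Band 3: 407 * 0.969 = 394
Band 4: 1531 * 0.941 = 1441
Band 5: 715 * 0.961 = 687
End of period: [823, 553, 394, 1441, 687]
Scenario A total after 2 periods: 3898
Scenario B projection —
Period 1.
Births: 1580 * 0.198 = 313, 760 * 0.506 = 385 ⇒ total 698
Band 2: 420 * 0.969 = 407
Band 3: 1580 * 0.969 = 1531
Band 4: 760 * 0.941 = 715
Band 5: 840 * 0.961 = 807
End of period: [698, 407, 1531, 715, 807]
Period 2.
Births: 407 * 0.198 = 81, 1531 * 0.506 = 775 ⇒ total 856
Band 2: 698 * 0.969 = 676
Band 3: 407 * 0.969 = 394
Band 4: 1531 * 0.941 = 1441
Band 5: 715 * 0.961 = 687
End of period: [856, 676, 394, 1441, 687]
Scenario B total after 2 periods: 4054
Difference B − A = 4054 − 3898 = 156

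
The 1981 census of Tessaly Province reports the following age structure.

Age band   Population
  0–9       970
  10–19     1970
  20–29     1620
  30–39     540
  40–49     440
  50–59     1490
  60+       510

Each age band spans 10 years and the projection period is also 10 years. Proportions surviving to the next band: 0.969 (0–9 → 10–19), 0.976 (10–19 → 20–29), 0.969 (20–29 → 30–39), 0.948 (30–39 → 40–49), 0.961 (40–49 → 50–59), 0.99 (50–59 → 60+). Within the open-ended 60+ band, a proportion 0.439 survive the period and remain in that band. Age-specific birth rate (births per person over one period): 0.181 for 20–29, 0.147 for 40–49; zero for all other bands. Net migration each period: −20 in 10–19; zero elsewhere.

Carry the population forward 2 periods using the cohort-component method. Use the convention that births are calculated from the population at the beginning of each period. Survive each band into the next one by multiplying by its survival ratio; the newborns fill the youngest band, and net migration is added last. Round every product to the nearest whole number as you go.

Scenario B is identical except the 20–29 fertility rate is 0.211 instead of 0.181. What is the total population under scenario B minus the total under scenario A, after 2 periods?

105

Let group 1 be 0–9 through group 7 = 60+.
— Period 1 —
Births: 1620 * 0.181 = 293  |  440 * 0.147 = 65 → 358
Group 2: 970 * 0.969 = 940
Group 3: 1970 * 0.976 = 1923
Group 4: 1620 * 0.969 = 1570
Group 5: 540 * 0.948 = 512
Group 6: 440 * 0.961 = 423
Group 7: 1490 * 0.99 + 510 * 0.439 = 1475 + 224 = 1699
Net migration: Group 2 − 20 → 920
End of period: [358, 920, 1923, 1570, 512, 423, 1699]
— Period 2 —
Births: 1923 * 0.181 = 348  |  512 * 0.147 = 75 → 423
Group 2: 358 * 0.969 = 347
Group 3: 920 * 0.976 = 898
Group 4: 1923 * 0.969 = 1863
Group 5: 1570 * 0.948 = 1488
Group 6: 512 * 0.961 = 492
Group 7: 423 * 0.99 + 1699 * 0.439 = 419 + 746 = 1165
Net migration: Group 2 − 20 → 327
End of period: [423, 327, 898, 1863, 1488, 492, 1165]
Scenario A total after 2 periods: 6656
Scenario B projection —
— Period 1 —
Births: 1620 * 0.211 = 342  |  440 * 0.147 = 65 → 407
Group 2: 970 * 0.969 = 940
Group 3: 1970 * 0.976 = 1923
Group 4: 1620 * 0.969 = 1570
Group 5: 540 * 0.948 = 512
Group 6: 440 * 0.961 = 423
Group 7: 1490 * 0.99 + 510 * 0.439 = 1475 + 224 = 1699
Net migration: Group 2 − 20 → 920
End of period: [407, 920, 1923, 1570, 512, 423, 1699]
— Period 2 —
Births: 1923 * 0.211 = 406  |  512 * 0.147 = 75 → 481
Group 2: 407 * 0.969 = 394
Group 3: 920 * 0.976 = 898
Group 4: 1923 * 0.969 = 1863
Group 5: 1570 * 0.948 = 1488
Group 6: 512 * 0.961 = 492
Group 7: 423 * 0.99 + 1699 * 0.439 = 419 + 746 = 1165
Net migration: Group 2 − 20 → 374
End of period: [481, 374, 898, 1863, 1488, 492, 1165]
Scenario B total after 2 periods: 6761
Difference B − A = 6761 − 6656 = 105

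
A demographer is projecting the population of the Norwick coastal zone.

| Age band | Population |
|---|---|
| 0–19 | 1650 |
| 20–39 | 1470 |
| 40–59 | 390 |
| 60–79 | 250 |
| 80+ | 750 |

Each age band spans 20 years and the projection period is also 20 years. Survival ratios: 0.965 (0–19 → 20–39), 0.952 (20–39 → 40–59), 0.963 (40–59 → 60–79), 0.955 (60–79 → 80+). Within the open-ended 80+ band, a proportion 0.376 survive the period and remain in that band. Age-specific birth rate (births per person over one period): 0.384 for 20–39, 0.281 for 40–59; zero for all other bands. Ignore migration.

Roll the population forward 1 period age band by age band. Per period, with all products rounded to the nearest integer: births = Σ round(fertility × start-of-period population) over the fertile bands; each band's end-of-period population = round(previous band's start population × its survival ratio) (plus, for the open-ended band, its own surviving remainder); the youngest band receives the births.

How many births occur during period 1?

674

Period 1:
Births: 1470 × 0.384 = 564 ; 390 × 0.281 = 110 ⇒ total 674
20–39: 1650 × 0.965 = 1592
40–59: 1470 × 0.952 = 1399
60–79: 390 × 0.963 = 376
80+: 250 × 0.955 + 750 × 0.376 = 239 + 282 = 521
Population now: 0–19=674, 20–39=1592, 40–59=1399, 60–79=376, 80+=521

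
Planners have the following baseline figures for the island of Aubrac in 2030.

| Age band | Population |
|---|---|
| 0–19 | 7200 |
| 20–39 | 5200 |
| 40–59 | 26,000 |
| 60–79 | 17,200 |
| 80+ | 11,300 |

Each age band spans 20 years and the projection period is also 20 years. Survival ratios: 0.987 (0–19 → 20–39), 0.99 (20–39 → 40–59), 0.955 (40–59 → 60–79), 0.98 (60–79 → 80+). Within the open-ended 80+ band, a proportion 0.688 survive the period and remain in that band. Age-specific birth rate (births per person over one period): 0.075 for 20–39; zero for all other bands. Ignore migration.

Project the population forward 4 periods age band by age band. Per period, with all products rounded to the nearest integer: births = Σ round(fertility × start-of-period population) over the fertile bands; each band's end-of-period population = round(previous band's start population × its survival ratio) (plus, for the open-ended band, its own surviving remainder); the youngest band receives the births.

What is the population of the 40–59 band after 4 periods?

Numbering the groups 1..5 from youngest to oldest:
Period 1:
Births: 5200 × 0.075 = 390
Group 2: 7200 × 0.987 = 7106
Group 3: 5200 × 0.99 = 5148
Group 4: 26000 × 0.955 = 24830
Group 5: 17200 × 0.98 + 11300 × 0.688 = 16856 + 7774 = 24630
Giving 390 / 7106 / 5148 / 24830 / 24630.
Period 2:
Births: 7106 × 0.075 = 533
Group 2: 390 × 0.987 = 385
Group 3: 7106 × 0.99 = 7035
Group 4: 5148 × 0.955 = 4916
Group 5: 24830 × 0.98 + 24630 × 0.688 = 24333 + 16945 = 41278
Giving 533 / 385 / 7035 / 4916 / 41278.
Period 3:
Births: 385 × 0.075 = 29
Group 2: 533 × 0.987 = 526
Group 3: 385 × 0.99 = 381
Group 4: 7035 × 0.955 = 6718
Group 5: 4916 × 0.98 + 41278 × 0.688 = 4818 + 28399 = 33217
Giving 29 / 526 / 381 / 6718 / 33217.
Period 4:
Births: 526 × 0.075 = 39
Group 2: 29 × 0.987 = 29
Group 3: 526 × 0.99 = 521
Group 4: 381 × 0.955 = 364
Group 5: 6718 × 0.98 + 33217 × 0.688 = 6584 + 22853 = 29437
Giving 39 / 29 / 521 / 364 / 29437.

521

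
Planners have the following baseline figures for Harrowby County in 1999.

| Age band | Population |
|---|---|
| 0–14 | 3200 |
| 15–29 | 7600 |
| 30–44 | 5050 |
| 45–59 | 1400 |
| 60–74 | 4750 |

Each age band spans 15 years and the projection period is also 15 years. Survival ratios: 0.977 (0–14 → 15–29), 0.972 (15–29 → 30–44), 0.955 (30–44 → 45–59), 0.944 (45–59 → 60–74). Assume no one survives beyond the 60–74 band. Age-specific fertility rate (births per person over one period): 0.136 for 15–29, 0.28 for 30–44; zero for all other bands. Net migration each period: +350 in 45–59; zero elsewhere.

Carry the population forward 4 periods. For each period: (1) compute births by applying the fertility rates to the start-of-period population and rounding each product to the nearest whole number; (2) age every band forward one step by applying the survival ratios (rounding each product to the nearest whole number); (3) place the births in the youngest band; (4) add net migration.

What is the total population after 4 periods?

10138

Numbering the groups 1..5 from youngest to oldest:
Period 1:
Births: 7600 * 0.136 = 1034  |  5050 * 0.28 = 1414 → 2448
Group 2: 3200 * 0.977 = 3126
Group 3: 7600 * 0.972 = 7387
Group 4: 5050 * 0.955 = 4823
Group 5: 1400 * 0.944 = 1322
Net migration: Group 4 + 350 → 5173
Population now: 0–14=2448, 15–29=3126, 30–44=7387, 45–59=5173, 60–74=1322
Period 2:
Births: 3126 * 0.136 = 425  |  7387 * 0.28 = 2068 → 2493
Group 2: 2448 * 0.977 = 2392
Group 3: 3126 * 0.972 = 3038
Group 4: 7387 * 0.955 = 7055
Group 5: 5173 * 0.944 = 4883
Net migration: Group 4 + 350 → 7405
Population now: 0–14=2493, 15–29=2392, 30–44=3038, 45–59=7405, 60–74=4883
Period 3:
Births: 2392 * 0.136 = 325  |  3038 * 0.28 = 851 → 1176
Group 2: 2493 * 0.977 = 2436
Group 3: 2392 * 0.972 = 2325
Group 4: 3038 * 0.955 = 2901
Group 5: 7405 * 0.944 = 6990
Net migration: Group 4 + 350 → 3251
Population now: 0–14=1176, 15–29=2436, 30–44=2325, 45–59=3251, 60–74=6990
Period 4:
Births: 2436 * 0.136 = 331  |  2325 * 0.28 = 651 → 982
Group 2: 1176 * 0.977 = 1149
Group 3: 2436 * 0.972 = 2368
Group 4: 2325 * 0.955 = 2220
Group 5: 3251 * 0.944 = 3069
Net migration: Group 4 + 350 → 2570
Population now: 0–14=982, 15–29=1149, 30–44=2368, 45–59=2570, 60–74=3069
Total after period 4: 982 + 1149 + 2368 + 2570 + 3069 = 10138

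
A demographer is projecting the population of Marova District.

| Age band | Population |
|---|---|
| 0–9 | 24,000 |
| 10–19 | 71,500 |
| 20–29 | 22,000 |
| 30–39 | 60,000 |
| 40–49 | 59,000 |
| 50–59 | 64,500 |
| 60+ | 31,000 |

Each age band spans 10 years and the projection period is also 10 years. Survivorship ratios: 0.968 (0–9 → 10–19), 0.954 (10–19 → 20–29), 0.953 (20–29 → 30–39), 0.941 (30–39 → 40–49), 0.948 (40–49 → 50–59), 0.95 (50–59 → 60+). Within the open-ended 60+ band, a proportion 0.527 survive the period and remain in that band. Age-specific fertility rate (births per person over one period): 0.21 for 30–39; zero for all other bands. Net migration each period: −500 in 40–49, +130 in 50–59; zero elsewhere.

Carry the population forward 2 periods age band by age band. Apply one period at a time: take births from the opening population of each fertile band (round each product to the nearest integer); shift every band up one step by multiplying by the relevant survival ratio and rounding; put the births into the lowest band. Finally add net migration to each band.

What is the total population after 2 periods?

— Period 1 —
Births: 60000 * 0.21 = 12600
10–19: 24000 * 0.968 = 23232
20–29: 71500 * 0.954 = 68211
30–39: 22000 * 0.953 = 20966
40–49: 60000 * 0.941 = 56460
50–59: 59000 * 0.948 = 55932
60+: 64500 * 0.95 + 31000 * 0.527 = 61275 + 16337 = 77612
Net migration: 40–49 − 500 → 55960; 50–59 + 130 → 56062
→ [12600, 23232, 68211, 20966, 55960, 56062, 77612]
— Period 2 —
Births: 20966 * 0.21 = 4403
10–19: 12600 * 0.968 = 12197
20–29: 23232 * 0.954 = 22163
30–39: 68211 * 0.953 = 65005
40–49: 20966 * 0.941 = 19729
50–59: 55960 * 0.948 = 53050
60+: 56062 * 0.95 + 77612 * 0.527 = 53259 + 40902 = 94161
Net migration: 40–49 − 500 → 19229; 50–59 + 130 → 53180
→ [4403, 12197, 22163, 65005, 19229, 53180, 94161]
Total after period 2: 4403 + 12197 + 22163 + 65005 + 19229 + 53180 + 94161 = 270338

270338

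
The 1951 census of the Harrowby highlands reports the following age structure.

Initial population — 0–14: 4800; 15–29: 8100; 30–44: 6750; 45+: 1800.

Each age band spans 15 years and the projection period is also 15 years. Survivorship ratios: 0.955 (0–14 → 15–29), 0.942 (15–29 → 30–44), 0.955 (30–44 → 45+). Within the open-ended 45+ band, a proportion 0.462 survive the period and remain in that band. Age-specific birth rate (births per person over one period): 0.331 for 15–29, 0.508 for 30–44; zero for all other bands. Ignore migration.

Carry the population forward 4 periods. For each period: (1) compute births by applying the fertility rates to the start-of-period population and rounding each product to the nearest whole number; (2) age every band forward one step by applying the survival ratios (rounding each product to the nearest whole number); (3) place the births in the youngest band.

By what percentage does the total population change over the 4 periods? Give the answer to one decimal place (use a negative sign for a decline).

5.9

(Groups numbered youngest = 1 to oldest = 4.)
After projecting period 1:
Births: 8100 * 0.331 = 2681 ; 6750 * 0.508 = 3429 ⇒ total 6110
Group 2: 4800 * 0.955 = 4584
Group 3: 8100 * 0.942 = 7630
Group 4: 6750 * 0.955 + 1800 * 0.462 = 6446 + 832 = 7278
End of period: [6110, 4584, 7630, 7278]
After projecting period 2:
Births: 4584 * 0.331 = 1517 ; 7630 * 0.508 = 3876 ⇒ total 5393
Group 2: 6110 * 0.955 = 5835
Group 3: 4584 * 0.942 = 4318
Group 4: 7630 * 0.955 + 7278 * 0.462 = 7287 + 3362 = 10649
End of period: [5393, 5835, 4318, 10649]
After projecting period 3:
Births: 5835 * 0.331 = 1931 ; 4318 * 0.508 = 2194 ⇒ total 4125
Group 2: 5393 * 0.955 = 5150
Group 3: 5835 * 0.942 = 5497
Group 4: 4318 * 0.955 + 10649 * 0.462 = 4124 + 4920 = 9044
End of period: [4125, 5150, 5497, 9044]
After projecting period 4:
Births: 5150 * 0.331 = 1705 ; 5497 * 0.508 = 2792 ⇒ total 4497
Group 2: 4125 * 0.955 = 3939
Group 3: 5150 * 0.942 = 4851
Group 4: 5497 * 0.955 + 9044 * 0.462 = 5250 + 4178 = 9428
End of period: [4497, 3939, 4851, 9428]
Total: 21450 → 22715; change = 1265; percentage change = 5.9%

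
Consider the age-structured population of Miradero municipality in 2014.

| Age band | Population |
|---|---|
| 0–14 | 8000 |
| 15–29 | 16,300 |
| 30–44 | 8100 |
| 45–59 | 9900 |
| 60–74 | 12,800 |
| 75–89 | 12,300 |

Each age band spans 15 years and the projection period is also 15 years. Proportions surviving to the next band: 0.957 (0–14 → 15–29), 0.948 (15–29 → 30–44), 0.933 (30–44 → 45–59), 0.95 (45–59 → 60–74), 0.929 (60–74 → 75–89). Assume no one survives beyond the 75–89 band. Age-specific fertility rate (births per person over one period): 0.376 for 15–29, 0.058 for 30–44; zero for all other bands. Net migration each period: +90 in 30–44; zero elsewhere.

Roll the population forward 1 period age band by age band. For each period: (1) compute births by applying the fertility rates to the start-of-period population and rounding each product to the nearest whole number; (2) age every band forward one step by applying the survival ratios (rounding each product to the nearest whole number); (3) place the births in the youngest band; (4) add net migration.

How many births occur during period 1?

6599

Numbering the bands 1..6 from youngest to oldest:
After projecting period 1:
Births: 16300 × 0.376 = 6129  |  8100 × 0.058 = 470 → 6599
Band 2: 8000 × 0.957 = 7656
Band 3: 16300 × 0.948 = 15452
Band 4: 8100 × 0.933 = 7557
Band 5: 9900 × 0.95 = 9405
Band 6: 12800 × 0.929 = 11891
Net migration: Band 3 + 90 → 15542
End of period: [6599, 7656, 15542, 7557, 9405, 11891]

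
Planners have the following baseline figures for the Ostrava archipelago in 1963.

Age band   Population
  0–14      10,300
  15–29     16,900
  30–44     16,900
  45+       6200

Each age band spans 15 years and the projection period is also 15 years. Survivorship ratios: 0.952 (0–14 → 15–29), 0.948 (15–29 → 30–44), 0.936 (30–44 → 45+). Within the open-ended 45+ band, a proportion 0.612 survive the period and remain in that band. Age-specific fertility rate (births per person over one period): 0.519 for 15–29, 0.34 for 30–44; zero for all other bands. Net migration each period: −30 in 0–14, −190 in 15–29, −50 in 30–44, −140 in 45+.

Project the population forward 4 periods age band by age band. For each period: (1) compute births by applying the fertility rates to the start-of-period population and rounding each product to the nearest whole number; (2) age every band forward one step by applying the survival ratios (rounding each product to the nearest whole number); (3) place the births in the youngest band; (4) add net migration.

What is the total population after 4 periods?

Numbering the bands 1..4 from youngest to oldest:
— Period 1 —
Births: 16900 × 0.519 = 8771 ; 16900 × 0.34 = 5746 — total 14517
Band 2: 10300 × 0.952 = 9806
Band 3: 16900 × 0.948 = 16021
Band 4: 16900 × 0.936 + 6200 × 0.612 = 15818 + 3794 = 19612
Net migration: Band 1 − 30 → 14487; Band 2 − 190 → 9616; Band 3 − 50 → 15971; Band 4 − 140 → 19472
Giving 14487 / 9616 / 15971 / 19472.
— Period 2 —
Births: 9616 × 0.519 = 4991 ; 15971 × 0.34 = 5430 — total 10421
Band 2: 14487 × 0.952 = 13792
Band 3: 9616 × 0.948 = 9116
Band 4: 15971 × 0.936 + 19472 × 0.612 = 14949 + 11917 = 26866
Net migration: Band 1 − 30 → 10391; Band 2 − 190 → 13602; Band 3 − 50 → 9066; Band 4 − 140 → 26726
Giving 10391 / 13602 / 9066 / 26726.
— Period 3 —
Births: 13602 × 0.519 = 7059 ; 9066 × 0.34 = 3082 — total 10141
Band 2: 10391 × 0.952 = 9892
Band 3: 13602 × 0.948 = 12895
Band 4: 9066 × 0.936 + 26726 × 0.612 = 8486 + 16356 = 24842
Net migration: Band 1 − 30 → 10111; Band 2 − 190 → 9702; Band 3 − 50 → 12845; Band 4 − 140 → 24702
Giving 10111 / 9702 / 12845 / 24702.
— Period 4 —
Births: 9702 × 0.519 = 5035 ; 12845 × 0.34 = 4367 — total 9402
Band 2: 10111 × 0.952 = 9626
Band 3: 9702 × 0.948 = 9197
Band 4: 12845 × 0.936 + 24702 × 0.612 = 12023 + 15118 = 27141
Net migration: Band 1 − 30 → 9372; Band 2 − 190 → 9436; Band 3 − 50 → 9147; Band 4 − 140 → 27001
Giving 9372 / 9436 / 9147 / 27001.
Total after period 4: 9372 + 9436 + 9147 + 27001 = 54956

54956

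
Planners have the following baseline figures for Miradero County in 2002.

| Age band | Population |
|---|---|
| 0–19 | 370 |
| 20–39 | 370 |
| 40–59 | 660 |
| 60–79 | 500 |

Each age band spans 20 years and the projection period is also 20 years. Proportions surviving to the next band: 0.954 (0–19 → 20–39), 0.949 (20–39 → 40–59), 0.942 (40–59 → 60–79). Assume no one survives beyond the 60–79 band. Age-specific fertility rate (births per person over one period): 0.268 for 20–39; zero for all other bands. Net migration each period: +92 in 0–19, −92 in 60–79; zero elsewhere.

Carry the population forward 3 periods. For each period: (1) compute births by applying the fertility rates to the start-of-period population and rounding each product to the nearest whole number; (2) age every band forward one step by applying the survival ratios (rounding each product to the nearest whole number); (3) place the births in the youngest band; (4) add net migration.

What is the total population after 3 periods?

716

Let group 1 be 0–19 through group 4 = 60–79.
After projecting period 1:
Births: 370 × 0.268 = 99
Group 2: 370 × 0.954 = 353
Group 3: 370 × 0.949 = 351
Group 4: 660 × 0.942 = 622
Net migration: Group 1 + 92 → 191; Group 4 − 92 → 530
→ [191, 353, 351, 530]
After projecting period 2:
Births: 353 × 0.268 = 95
Group 2: 191 × 0.954 = 182
Group 3: 353 × 0.949 = 335
Group 4: 351 × 0.942 = 331
Net migration: Group 1 + 92 → 187; Group 4 − 92 → 239
→ [187, 182, 335, 239]
After projecting period 3:
Births: 182 × 0.268 = 49
Group 2: 187 × 0.954 = 178
Group 3: 182 × 0.949 = 173
Group 4: 335 × 0.942 = 316
Net migration: Group 1 + 92 → 141; Group 4 − 92 → 224
→ [141, 178, 173, 224]
Total after period 3: 141 + 178 + 173 + 224 = 716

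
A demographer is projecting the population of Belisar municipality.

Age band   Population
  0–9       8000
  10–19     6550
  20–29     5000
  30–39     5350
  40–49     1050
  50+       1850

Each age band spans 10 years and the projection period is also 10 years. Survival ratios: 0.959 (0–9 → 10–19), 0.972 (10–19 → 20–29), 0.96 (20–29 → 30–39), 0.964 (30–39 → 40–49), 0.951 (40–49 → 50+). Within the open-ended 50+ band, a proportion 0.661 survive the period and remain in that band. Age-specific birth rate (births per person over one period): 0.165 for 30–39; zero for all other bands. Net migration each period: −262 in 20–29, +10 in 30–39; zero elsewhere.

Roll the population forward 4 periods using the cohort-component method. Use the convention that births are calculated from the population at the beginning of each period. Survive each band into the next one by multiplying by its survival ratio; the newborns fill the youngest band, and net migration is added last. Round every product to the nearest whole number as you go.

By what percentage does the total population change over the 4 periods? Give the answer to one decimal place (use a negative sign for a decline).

-25.0

Let group 1 be 0–9 through group 6 = 50+.
Period 1.
Births: 5350 × 0.165 = 883
Group 2: 8000 × 0.959 = 7672
Group 3: 6550 × 0.972 = 6367
Group 4: 5000 × 0.96 = 4800
Group 5: 5350 × 0.964 = 5157
Group 6: 1050 × 0.951 + 1850 × 0.661 = 999 + 1223 = 2222
Net migration: Group 3 − 262 → 6105; Group 4 + 10 → 4810
End of period: [883, 7672, 6105, 4810, 5157, 2222]
Period 2.
Births: 4810 × 0.165 = 794
Group 2: 883 × 0.959 = 847
Group 3: 7672 × 0.972 = 7457
Group 4: 6105 × 0.96 = 5861
Group 5: 4810 × 0.964 = 4637
Group 6: 5157 × 0.951 + 2222 × 0.661 = 4904 + 1469 = 6373
Net migration: Group 3 − 262 → 7195; Group 4 + 10 → 5871
End of period: [794, 847, 7195, 5871, 4637, 6373]
Period 3.
Births: 5871 × 0.165 = 969
Group 2: 794 × 0.959 = 761
Group 3: 847 × 0.972 = 823
Group 4: 7195 × 0.96 = 6907
Group 5: 5871 × 0.964 = 5660
Group 6: 4637 × 0.951 + 6373 × 0.661 = 4410 + 4213 = 8623
Net migration: Group 3 − 262 → 561; Group 4 + 10 → 6917
End of period: [969, 761, 561, 6917, 5660, 8623]
Period 4.
Births: 6917 × 0.165 = 1141
Group 2: 969 × 0.959 = 929
Group 3: 761 × 0.972 = 740
Group 4: 561 × 0.96 = 539
Group 5: 6917 × 0.964 = 6668
Group 6: 5660 × 0.951 + 8623 × 0.661 = 5383 + 5700 = 11083
Net migration: Group 3 − 262 → 478; Group 4 + 10 → 549
End of period: [1141, 929, 478, 549, 6668, 11083]
Total: 27800 → 20848; change = -6952; percentage change = -25.0%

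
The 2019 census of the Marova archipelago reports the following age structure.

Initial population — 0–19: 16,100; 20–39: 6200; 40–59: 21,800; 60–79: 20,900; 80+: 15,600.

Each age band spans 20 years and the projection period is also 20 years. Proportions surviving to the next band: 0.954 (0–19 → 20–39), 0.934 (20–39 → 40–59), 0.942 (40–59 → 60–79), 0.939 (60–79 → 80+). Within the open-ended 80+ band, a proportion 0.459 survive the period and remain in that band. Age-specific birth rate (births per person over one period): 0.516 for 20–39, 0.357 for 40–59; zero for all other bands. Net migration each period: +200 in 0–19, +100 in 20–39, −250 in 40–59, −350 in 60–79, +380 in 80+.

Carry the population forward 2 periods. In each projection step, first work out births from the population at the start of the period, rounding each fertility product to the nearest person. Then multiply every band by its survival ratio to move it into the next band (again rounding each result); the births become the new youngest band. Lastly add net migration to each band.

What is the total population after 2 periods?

Call the bands 1 to 5, youngest first.
Period 1.
Births: 6200 × 0.516 = 3199, 21800 × 0.357 = 7783 → total 10982
Band 2: 16100 × 0.954 = 15359
Band 3: 6200 × 0.934 = 5791
Band 4: 21800 × 0.942 = 20536
Band 5: 20900 × 0.939 + 15600 × 0.459 = 19625 + 7160 = 26785
Net migration: Band 1 + 200 → 11182; Band 2 + 100 → 15459; Band 3 − 250 → 5541; Band 4 − 350 → 20186; Band 5 + 380 → 27165
End of period: [11182, 15459, 5541, 20186, 27165]
Period 2.
Births: 15459 × 0.516 = 7977, 5541 × 0.357 = 1978 → total 9955
Band 2: 11182 × 0.954 = 10668
Band 3: 15459 × 0.934 = 14439
Band 4: 5541 × 0.942 = 5220
Band 5: 20186 × 0.939 + 27165 × 0.459 = 18955 + 12469 = 31424
Net migration: Band 1 + 200 → 10155; Band 2 + 100 → 10768; Band 3 − 250 → 14189; Band 4 − 350 → 4870; Band 5 + 380 → 31804
End of period: [10155, 10768, 14189, 4870, 31804]
Total after period 2: 10155 + 10768 + 14189 + 4870 + 31804 = 71786

71786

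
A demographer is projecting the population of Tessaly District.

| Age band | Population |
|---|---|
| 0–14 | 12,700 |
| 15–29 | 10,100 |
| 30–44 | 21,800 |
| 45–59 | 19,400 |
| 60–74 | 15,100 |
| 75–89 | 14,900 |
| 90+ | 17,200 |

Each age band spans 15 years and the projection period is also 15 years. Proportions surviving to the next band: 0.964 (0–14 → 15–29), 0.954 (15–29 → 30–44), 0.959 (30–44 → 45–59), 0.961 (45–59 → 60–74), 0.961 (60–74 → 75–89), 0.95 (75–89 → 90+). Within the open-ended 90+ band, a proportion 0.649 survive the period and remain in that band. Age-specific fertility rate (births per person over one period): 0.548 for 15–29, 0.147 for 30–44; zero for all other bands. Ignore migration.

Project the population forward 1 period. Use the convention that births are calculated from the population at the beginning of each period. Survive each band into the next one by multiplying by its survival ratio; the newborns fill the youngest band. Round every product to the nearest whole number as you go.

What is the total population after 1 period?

109996

Period 1:
Births: 10100 × 0.548 = 5535  |  21800 × 0.147 = 3205 — total 8740
15–29: 12700 × 0.964 = 12243
30–44: 10100 × 0.954 = 9635
45–59: 21800 × 0.959 = 20906
60–74: 19400 × 0.961 = 18643
75–89: 15100 × 0.961 = 14511
90+: 14900 × 0.95 + 17200 × 0.649 = 14155 + 11163 = 25318
Giving 8740 / 12243 / 9635 / 20906 / 18643 / 14511 / 25318.
Total after period 1: 8740 + 12243 + 9635 + 20906 + 18643 + 14511 + 25318 = 109996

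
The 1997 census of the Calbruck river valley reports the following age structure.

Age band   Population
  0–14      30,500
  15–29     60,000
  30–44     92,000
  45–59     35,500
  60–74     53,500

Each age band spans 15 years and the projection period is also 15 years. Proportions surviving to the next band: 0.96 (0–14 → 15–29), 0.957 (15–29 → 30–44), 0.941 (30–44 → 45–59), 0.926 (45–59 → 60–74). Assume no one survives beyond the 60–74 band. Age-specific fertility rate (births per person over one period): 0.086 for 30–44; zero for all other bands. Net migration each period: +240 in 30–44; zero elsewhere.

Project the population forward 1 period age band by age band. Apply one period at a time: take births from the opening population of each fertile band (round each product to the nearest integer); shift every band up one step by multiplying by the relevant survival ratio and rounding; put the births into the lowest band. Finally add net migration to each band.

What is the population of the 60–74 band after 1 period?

32873

Period 1.
Births: 92000 * 0.086 = 7912
15–29: 30500 * 0.96 = 29280
30–44: 60000 * 0.957 = 57420
45–59: 92000 * 0.941 = 86572
60–74: 35500 * 0.926 = 32873
Net migration: 30–44 + 240 → 57660
End of period: [7912, 29280, 57660, 86572, 32873]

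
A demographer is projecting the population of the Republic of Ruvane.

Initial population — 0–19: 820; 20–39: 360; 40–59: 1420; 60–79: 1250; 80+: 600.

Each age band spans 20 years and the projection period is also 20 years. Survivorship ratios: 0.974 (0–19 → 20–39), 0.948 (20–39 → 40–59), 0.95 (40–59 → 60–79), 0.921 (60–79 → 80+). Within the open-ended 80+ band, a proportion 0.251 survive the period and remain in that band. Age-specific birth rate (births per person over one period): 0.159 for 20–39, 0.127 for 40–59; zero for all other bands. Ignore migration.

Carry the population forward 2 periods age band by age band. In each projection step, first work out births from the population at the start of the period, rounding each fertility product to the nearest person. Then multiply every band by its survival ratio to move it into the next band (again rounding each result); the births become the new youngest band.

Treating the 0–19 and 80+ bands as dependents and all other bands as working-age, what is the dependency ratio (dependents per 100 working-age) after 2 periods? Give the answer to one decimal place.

132.5

[period 1]
Births: 360 * 0.159 = 57 ; 1420 * 0.127 = 180 → 237
20–39: 820 * 0.974 = 799
40–59: 360 * 0.948 = 341
60–79: 1420 * 0.95 = 1349
80+: 1250 * 0.921 + 600 * 0.251 = 1151 + 151 = 1302
Population now: 0–19=237, 20–39=799, 40–59=341, 60–79=1349, 80+=1302
[period 2]
Births: 799 * 0.159 = 127 ; 341 * 0.127 = 43 → 170
20–39: 237 * 0.974 = 231
40–59: 799 * 0.948 = 757
60–79: 341 * 0.95 = 324
80+: 1349 * 0.921 + 1302 * 0.251 = 1242 + 327 = 1569
Population now: 0–19=170, 20–39=231, 40–59=757, 60–79=324, 80+=1569
Dependents (band 0–19 + band 80+) = 170 + 1569 = 1739; working-age = 1312; ratio = 1739/1312 × 100 = 132.5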